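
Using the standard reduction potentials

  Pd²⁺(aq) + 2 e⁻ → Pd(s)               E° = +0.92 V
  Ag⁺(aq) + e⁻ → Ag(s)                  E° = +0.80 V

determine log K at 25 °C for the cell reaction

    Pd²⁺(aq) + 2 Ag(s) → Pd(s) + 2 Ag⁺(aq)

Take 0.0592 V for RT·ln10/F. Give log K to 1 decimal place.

The Pd²⁺/Pd couple is reduced (cathode); E°cell = +0.92 − (+0.80) = +0.12 V with n = 2.
At equilibrium E = 0, so log K = nE°cell / 0.0592 = (2)(+0.12) / 0.0592 = 4.1.

log K = 4.1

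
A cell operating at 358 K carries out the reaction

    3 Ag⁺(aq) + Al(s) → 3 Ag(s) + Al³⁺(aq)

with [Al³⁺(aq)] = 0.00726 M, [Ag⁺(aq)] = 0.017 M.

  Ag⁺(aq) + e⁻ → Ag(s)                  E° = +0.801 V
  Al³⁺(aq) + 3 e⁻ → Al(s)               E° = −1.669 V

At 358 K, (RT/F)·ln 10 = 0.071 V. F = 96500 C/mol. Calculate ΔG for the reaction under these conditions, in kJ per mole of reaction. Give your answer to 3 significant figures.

−693 kJ/mol

With Ag⁺/Ag reduced at the cathode, E°cell = +0.801 − (−1.669) = +2.470 V and n = 3.
Q = [Al³⁺(aq)] / [Ag⁺(aq)]^3 = 1.48×10^3, so log Q = 3.170 and E = +2.470 − (0.071/3)(3.170) = +2.3950 V.
ΔG = −nFE = −(3)(96500)(+2.3950) J/mol = −693 kJ/mol.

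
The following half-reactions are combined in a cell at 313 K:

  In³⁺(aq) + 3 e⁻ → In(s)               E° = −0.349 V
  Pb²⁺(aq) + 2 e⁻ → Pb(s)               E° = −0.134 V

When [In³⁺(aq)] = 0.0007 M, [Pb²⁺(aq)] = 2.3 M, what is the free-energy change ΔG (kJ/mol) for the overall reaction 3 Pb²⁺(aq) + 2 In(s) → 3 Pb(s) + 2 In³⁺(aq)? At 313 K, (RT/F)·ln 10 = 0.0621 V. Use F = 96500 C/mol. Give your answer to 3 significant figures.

−169 kJ/mol

With Pb²⁺/Pb reduced at the cathode, E°cell = −0.134 − (−0.349) = +0.215 V and n = 6.
Here Q = [In³⁺(aq)]^2 / [Pb²⁺(aq)]^3 = 4.03×10^−8 (log Q = −7.395), giving E = +0.215 − (0.0621/6)·(−7.395) = +0.2915 V.
Then ΔG = −nFE = −6 × 96500 × +0.2915 J/mol = −169 kJ/mol.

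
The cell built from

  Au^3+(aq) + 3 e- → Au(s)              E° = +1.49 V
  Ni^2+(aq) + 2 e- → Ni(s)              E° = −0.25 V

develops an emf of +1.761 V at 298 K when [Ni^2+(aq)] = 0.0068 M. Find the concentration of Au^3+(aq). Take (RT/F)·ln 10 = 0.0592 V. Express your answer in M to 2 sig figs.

Au³⁺/Au is the cathode (higher E°); E°cell = +1.49 − (−0.25) = +1.74 V with n = 6.
Rearranging E = E° − (0.0592/n)·log Q gives log Q = 6(+1.74 − (+1.761))/0.0592 = −2.128.
For 2 Au^3+(aq) + 3 Ni(s) → 2 Au(s) + 3 Ni^2+(aq), the reaction quotient is Q = [Ni^2+(aq)]^3 / [Au^3+(aq)]^2.
Solving for the unknown gives log [Au^3+(aq)] = −2.187, so [Au^3+(aq)] ≈ 0.0065 M.

0.0065 M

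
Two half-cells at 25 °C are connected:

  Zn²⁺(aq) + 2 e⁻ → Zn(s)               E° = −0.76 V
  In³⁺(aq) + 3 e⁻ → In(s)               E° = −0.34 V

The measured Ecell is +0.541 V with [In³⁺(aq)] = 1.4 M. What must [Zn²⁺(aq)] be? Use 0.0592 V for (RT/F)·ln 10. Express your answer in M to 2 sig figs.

0.00010 M

In³⁺/In is the cathode (higher E°); E°cell = −0.34 − (−0.76) = +0.42 V with n = 6.
Rearranging E = E° − (0.0592/n)·log Q gives log Q = 6(+0.42 − (+0.541))/0.0592 = −12.264.
The balanced reaction is 2 In³⁺(aq) + 3 Zn(s) → 2 In(s) + 3 Zn²⁺(aq), so Q = [Zn²⁺(aq)]^3 / [In³⁺(aq)]^2.
Substituting the known concentrations and solving, log [Zn²⁺(aq)] = −3.991 and [Zn²⁺(aq)] = 0.00010 M.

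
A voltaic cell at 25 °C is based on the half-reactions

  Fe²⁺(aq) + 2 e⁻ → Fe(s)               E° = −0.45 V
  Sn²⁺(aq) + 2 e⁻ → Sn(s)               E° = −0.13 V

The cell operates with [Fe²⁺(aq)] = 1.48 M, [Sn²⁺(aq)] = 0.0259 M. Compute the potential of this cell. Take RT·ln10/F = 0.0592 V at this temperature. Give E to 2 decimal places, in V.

Sn²⁺/Sn is reduced (cathode, E° = −0.13 V) and Fe²⁺/Fe is oxidized (anode).
E°cell = −0.13 − (−0.45) = +0.32 V, with n = 2 electrons transferred.
For the overall reaction Sn²⁺(aq) + Fe(s) → Sn(s) + Fe²⁺(aq), Q = [Fe²⁺(aq)] / [Sn²⁺(aq)] = 57.1, giving log Q = 1.757.
Applying E = E° − (RT ln10/nF)·log Q gives +0.32 − (0.0592/2)(1.757) = +0.27 V.

+0.27 V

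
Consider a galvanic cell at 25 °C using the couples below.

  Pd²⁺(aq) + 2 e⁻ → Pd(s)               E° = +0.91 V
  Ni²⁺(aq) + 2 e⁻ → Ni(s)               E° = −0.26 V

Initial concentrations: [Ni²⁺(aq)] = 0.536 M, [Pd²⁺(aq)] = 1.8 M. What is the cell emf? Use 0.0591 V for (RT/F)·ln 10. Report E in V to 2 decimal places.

The Pd²⁺/Pd couple has the more positive E°, so it is the cathode; Ni²⁺/Ni is the anode.
E°cell = +0.91 − (−0.26) = +1.17 V, with n = 2 electrons transferred.
Balancing gives Pd²⁺(aq) + Ni(s) → Pd(s) + Ni²⁺(aq); hence Q = [Ni²⁺(aq)] / [Pd²⁺(aq)] = 0.298 (log Q = −0.526).
Applying E = E° − (RT ln10/nF)·log Q gives +1.17 − (0.0591/2)(−0.526) = +1.19 V.

+1.19 V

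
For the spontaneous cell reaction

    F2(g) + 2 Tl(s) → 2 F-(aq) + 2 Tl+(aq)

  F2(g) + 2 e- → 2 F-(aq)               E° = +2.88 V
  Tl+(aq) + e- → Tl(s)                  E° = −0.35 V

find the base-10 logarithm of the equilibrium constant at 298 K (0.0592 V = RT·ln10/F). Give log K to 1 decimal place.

log K = 109.1

The F₂/F⁻ couple is reduced (cathode); E°cell = +2.88 − (−0.35) = +3.23 V with n = 2.
At equilibrium E = 0, so log K = nE°cell / 0.0592 = (2)(+3.23) / 0.0592 = 109.1.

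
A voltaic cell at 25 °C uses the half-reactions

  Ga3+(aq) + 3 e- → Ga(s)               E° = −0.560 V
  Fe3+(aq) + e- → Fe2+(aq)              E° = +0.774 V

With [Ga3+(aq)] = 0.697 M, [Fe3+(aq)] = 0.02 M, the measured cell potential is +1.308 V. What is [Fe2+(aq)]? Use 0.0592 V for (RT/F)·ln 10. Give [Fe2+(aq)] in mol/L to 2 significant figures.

The Fe³⁺/Fe²⁺ couple has the larger reduction potential, so it is the cathode: E°cell = +0.774 − (−0.560) = +1.334 V and n = 3.
Rearranging E = E° − (0.0592/n)·log Q gives log Q = 3(+1.334 − (+1.308))/0.0592 = 1.318.
For 3 Fe3+(aq) + Ga(s) → 3 Fe2+(aq) + Ga3+(aq), the reaction quotient is Q = ([Fe2+(aq)]^3·[Ga3+(aq)]) / [Fe3+(aq)]^3.
Solving for the unknown gives log [Fe2+(aq)] = −1.207, so [Fe2+(aq)] ≈ 0.062 M.

0.062 M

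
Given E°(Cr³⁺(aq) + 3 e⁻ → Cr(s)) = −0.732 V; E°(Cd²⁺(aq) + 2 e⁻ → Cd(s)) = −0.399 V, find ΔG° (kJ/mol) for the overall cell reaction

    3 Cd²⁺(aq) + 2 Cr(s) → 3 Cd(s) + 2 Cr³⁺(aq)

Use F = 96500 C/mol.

In the reaction as written Cd²⁺(aq) is reduced, so the Cd²⁺/Cd couple is the cathode and Cr³⁺/Cr is the anode.
E°cell = −0.399 − (−0.732) = +0.333 V; balancing electrons gives n = 6.
ΔG° = −nFE°cell = −(6)(96500)(+0.333) J/mol = −193 kJ/mol.

−193 kJ/mol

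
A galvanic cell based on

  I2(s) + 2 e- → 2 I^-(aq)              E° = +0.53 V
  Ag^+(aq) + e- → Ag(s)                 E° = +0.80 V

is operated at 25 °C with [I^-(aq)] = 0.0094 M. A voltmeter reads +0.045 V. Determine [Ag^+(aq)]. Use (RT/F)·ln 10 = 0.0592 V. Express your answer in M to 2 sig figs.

0.017 M

The Ag⁺/Ag couple has the larger reduction potential, so it is the cathode: E°cell = +0.80 − (+0.53) = +0.27 V and n = 2.
From the Nernst equation, log Q = n(E° − E)/0.0592 = 2·(+0.27 − (+0.045))/0.0592 = 7.601.
For 2 Ag^+(aq) + 2 I^-(aq) → 2 Ag(s) + I2(s), the reaction quotient is Q = 1 / ([Ag^+(aq)]^2·[I^-(aq)]^2).
Substituting the known concentrations and solving, log [Ag^+(aq)] = −1.774 and [Ag^+(aq)] = 0.017 M.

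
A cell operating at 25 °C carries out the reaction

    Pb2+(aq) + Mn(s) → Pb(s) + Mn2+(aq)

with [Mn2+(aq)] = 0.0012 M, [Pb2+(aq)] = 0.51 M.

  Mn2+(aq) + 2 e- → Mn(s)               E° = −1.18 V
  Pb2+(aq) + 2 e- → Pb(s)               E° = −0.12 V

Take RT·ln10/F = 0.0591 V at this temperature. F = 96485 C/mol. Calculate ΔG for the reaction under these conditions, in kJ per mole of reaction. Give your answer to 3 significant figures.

With Pb²⁺/Pb reduced at the cathode, E°cell = −0.12 − (−1.18) = +1.06 V and n = 2.
The reaction quotient is [Mn2+(aq)] / [Pb2+(aq)] = 0.00235; by Nernst, E = +1.06 − (0.0591/2)(−2.628) = +1.1377 V.
Finally ΔG = −nFE = −(2)(96485 C/mol)(+1.1377 V) = −220 kJ/mol.

−220 kJ/mol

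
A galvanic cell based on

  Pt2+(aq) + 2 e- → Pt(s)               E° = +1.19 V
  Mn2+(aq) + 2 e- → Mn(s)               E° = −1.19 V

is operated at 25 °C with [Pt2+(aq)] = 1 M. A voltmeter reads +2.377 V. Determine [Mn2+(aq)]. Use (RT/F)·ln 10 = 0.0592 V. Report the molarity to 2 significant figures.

1.3 M

With Pt²⁺/Pt at the cathode and Mn²⁺/Mn at the anode, E°cell = +1.19 − (−1.19) = +2.38 V (n = 2).
Since E = E° − (0.0592/n)·log Q, log Q = n(E° − E)/0.0592 = 0.101.
Balancing electrons gives Pt2+(aq) + Mn(s) → Pt(s) + Mn2+(aq); thus Q = [Mn2+(aq)] / [Pt2+(aq)].
Solving for the unknown gives log [Mn2+(aq)] = 0.101, so [Mn2+(aq)] ≈ 1.3 M.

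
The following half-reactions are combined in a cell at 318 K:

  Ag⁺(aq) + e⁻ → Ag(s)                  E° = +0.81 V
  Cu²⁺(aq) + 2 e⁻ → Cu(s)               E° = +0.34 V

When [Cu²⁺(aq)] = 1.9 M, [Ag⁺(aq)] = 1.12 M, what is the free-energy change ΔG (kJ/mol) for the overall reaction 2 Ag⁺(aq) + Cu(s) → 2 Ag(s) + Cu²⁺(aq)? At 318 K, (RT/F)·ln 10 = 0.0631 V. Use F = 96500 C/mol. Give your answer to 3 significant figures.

E°cell = +0.81 − (+0.34) = +0.47 V; the balanced reaction transfers n = 2 electrons.
Here Q = [Cu²⁺(aq)] / [Ag⁺(aq)]^2 = 1.51 (log Q = 0.180), giving E = +0.47 − (0.0631/2)·(0.180) = +0.4643 V.
Then ΔG = −nFE = −2 × 96500 × +0.4643 J/mol = −89.6 kJ/mol.

−89.6 kJ/mol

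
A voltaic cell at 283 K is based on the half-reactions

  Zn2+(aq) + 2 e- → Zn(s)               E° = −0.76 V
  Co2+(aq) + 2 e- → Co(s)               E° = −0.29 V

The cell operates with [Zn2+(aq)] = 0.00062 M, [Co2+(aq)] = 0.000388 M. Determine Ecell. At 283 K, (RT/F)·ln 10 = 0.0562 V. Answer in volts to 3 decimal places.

Co²⁺/Co is reduced (cathode, E° = −0.29 V) and Zn²⁺/Zn is oxidized (anode).
The standard potential is −0.29 − (−0.76) = +0.47 V and the balanced reaction transfers n = 2 electrons.
Balancing gives Co2+(aq) + Zn(s) → Co(s) + Zn2+(aq); hence Q = [Zn2+(aq)] / [Co2+(aq)] = 1.6 (log Q = 0.204).
Applying E = E° − (RT ln10/nF)·log Q gives +0.47 − (0.0562/2)(0.204) = +0.464 V.

+0.464 V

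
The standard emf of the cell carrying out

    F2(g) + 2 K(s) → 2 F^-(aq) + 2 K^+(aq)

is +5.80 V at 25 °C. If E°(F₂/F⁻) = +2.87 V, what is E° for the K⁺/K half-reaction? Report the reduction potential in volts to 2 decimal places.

In the reaction as written the F₂/F⁻ couple is reduced (cathode) and K⁺/K is oxidized (anode), so E°cell = E°(F₂/F⁻) − E°(K⁺/K).
E°(K⁺/K) = E°(cathode) − E°cell = +2.87 − (+5.80) = −2.93 V.

−2.93 V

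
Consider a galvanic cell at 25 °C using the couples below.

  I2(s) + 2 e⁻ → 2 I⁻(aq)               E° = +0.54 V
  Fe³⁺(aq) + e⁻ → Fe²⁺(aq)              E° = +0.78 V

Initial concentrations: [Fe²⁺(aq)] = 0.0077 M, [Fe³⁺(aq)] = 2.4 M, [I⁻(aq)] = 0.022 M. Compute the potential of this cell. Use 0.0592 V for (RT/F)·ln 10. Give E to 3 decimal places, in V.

+0.289 V

The Fe³⁺/Fe²⁺ couple has the more positive E°, so it is the cathode; I₂/I⁻ is the anode.
The standard potential is +0.78 − (+0.54) = +0.24 V and the balanced reaction transfers n = 2 electrons.
For the overall reaction 2 Fe³⁺(aq) + 2 I⁻(aq) → 2 Fe²⁺(aq) + I2(s), Q = [Fe²⁺(aq)]^2 / ([Fe³⁺(aq)]^2·[I⁻(aq)]^2) = 0.0213, giving log Q = −1.672.
By the Nernst equation, E = +0.24 − (0.0592/2)·(−1.672) = +0.289 V.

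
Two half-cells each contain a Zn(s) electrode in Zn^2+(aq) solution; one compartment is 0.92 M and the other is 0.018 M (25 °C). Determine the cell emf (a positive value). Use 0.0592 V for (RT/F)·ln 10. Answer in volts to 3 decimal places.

0.051 V

For a concentration cell E°cell = 0, since both electrodes use the same couple.
The compartment with the higher Zn^2+(aq) concentration (0.92 M) acts as the cathode; ions are reduced there and produced at the dilute (0.018 M) anode.
With n = 2, Ecell = −(0.0592/2)·log([dilute]/[conc]) = −(0.0592/2)·log(0.018/0.92) = +0.051 V.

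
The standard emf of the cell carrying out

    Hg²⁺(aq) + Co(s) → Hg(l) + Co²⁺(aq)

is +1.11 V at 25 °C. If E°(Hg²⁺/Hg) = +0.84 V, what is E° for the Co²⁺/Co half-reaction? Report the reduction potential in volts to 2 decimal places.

In the reaction as written the Hg²⁺/Hg couple is reduced (cathode) and Co²⁺/Co is oxidized (anode), so E°cell = E°(Hg²⁺/Hg) − E°(Co²⁺/Co).
E°(Co²⁺/Co) = E°(cathode) − E°cell = +0.84 − (+1.11) = −0.27 V.

−0.27 V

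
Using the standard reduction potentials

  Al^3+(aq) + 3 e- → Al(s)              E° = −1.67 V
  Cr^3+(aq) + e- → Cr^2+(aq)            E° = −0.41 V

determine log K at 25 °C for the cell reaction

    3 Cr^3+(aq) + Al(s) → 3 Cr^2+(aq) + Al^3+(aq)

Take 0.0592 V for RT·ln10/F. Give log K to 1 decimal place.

The Cr³⁺/Cr²⁺ couple is reduced (cathode); E°cell = −0.41 − (−1.67) = +1.26 V with n = 3.
At equilibrium E = 0, so log K = nE°cell / 0.0592 = (3)(+1.26) / 0.0592 = 63.9.

log K = 63.9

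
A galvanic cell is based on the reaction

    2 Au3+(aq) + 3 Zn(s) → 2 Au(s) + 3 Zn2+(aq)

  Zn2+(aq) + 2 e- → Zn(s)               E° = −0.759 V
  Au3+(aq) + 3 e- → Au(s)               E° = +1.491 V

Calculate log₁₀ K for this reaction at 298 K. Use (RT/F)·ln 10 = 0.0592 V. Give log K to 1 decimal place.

The Au³⁺/Au couple is reduced (cathode); E°cell = +1.491 − (−0.759) = +2.250 V with n = 6.
At equilibrium E = 0, so log K = nE°cell / 0.0592 = (6)(+2.250) / 0.0592 = 228.0.

log K = 228.0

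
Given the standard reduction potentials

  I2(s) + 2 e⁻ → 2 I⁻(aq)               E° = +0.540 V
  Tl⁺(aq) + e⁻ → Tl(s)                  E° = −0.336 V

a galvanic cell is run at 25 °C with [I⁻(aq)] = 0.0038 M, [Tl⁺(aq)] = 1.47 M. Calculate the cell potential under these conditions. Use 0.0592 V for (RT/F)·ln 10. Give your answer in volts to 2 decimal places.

+1.01 V

I₂/I⁻ is reduced (cathode, E° = +0.540 V) and Tl⁺/Tl is oxidized (anode).
The standard potential is +0.540 − (−0.336) = +0.876 V and the balanced reaction transfers n = 2 electrons.
The balanced reaction is I2(s) + 2 Tl(s) → 2 I⁻(aq) + 2 Tl⁺(aq), so Q = [I⁻(aq)]^2·[Tl⁺(aq)]^2 = 3.12×10^−5 and log Q = −4.506.
E = E° − (0.0592/n)·log Q = +0.876 − (0.0592/2)(−4.506) = +1.01 V.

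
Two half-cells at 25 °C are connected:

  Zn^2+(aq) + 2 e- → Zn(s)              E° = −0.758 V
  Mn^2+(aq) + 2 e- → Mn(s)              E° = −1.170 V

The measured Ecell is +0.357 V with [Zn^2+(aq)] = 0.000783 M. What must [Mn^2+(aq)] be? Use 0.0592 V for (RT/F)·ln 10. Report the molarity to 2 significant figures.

Zn²⁺/Zn is the cathode (higher E°); E°cell = −0.758 − (−1.170) = +0.412 V with n = 2.
Rearranging E = E° − (0.0592/n)·log Q gives log Q = 2(+0.412 − (+0.357))/0.0592 = 1.858.
For Zn^2+(aq) + Mn(s) → Zn(s) + Mn^2+(aq), the reaction quotient is Q = [Mn^2+(aq)] / [Zn^2+(aq)].
Substituting the known concentrations and solving, log [Mn^2+(aq)] = −1.248 and [Mn^2+(aq)] = 0.056 M.

0.056 M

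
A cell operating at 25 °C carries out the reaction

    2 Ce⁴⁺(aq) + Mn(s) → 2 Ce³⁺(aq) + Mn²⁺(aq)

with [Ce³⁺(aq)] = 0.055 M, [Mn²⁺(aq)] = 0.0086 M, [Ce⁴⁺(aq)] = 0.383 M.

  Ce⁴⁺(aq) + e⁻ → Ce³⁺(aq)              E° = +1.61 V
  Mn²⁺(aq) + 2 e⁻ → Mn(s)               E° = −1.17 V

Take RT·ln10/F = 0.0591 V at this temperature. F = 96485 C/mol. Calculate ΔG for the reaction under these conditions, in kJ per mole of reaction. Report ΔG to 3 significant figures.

With Ce⁴⁺/Ce³⁺ reduced at the cathode, E°cell = +1.61 − (−1.17) = +2.78 V and n = 2.
The reaction quotient is ([Ce³⁺(aq)]^2·[Mn²⁺(aq)]) / [Ce⁴⁺(aq)]^2 = 0.000177; by Nernst, E = +2.78 − (0.0591/2)(−3.751) = +2.8908 V.
ΔG = −nFE = −(2)(96485)(+2.8908) J/mol = −558 kJ/mol.

−558 kJ/mol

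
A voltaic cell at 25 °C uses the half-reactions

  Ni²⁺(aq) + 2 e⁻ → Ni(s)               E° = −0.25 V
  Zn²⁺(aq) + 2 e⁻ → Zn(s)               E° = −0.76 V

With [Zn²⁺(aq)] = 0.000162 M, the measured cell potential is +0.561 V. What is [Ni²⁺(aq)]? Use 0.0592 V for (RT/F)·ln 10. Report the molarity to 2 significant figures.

With Ni²⁺/Ni at the cathode and Zn²⁺/Zn at the anode, E°cell = −0.25 − (−0.76) = +0.51 V (n = 2).
Rearranging E = E° − (0.0592/n)·log Q gives log Q = 2(+0.51 − (+0.561))/0.0592 = −1.723.
Balancing electrons gives Ni²⁺(aq) + Zn(s) → Ni(s) + Zn²⁺(aq); thus Q = [Zn²⁺(aq)] / [Ni²⁺(aq)].
Substituting the known concentrations and solving, log [Ni²⁺(aq)] = −2.067 and [Ni²⁺(aq)] = 0.0086 M.

0.0086 M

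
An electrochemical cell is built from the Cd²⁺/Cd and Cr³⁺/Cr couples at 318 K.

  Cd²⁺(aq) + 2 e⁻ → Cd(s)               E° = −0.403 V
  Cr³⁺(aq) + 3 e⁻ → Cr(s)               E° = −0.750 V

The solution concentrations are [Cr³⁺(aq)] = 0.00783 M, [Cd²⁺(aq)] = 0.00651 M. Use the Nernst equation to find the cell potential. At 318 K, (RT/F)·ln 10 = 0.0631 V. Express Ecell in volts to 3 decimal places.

+0.322 V

Cd²⁺/Cd is reduced (cathode, E° = −0.403 V) and Cr³⁺/Cr is oxidized (anode).
E°cell = −0.403 − (−0.750) = +0.347 V, with n = 6 electrons transferred.
For the overall reaction 3 Cd²⁺(aq) + 2 Cr(s) → 3 Cd(s) + 2 Cr³⁺(aq), Q = [Cr³⁺(aq)]^2 / [Cd²⁺(aq)]^3 = 222, giving log Q = 2.347.
By the Nernst equation, E = +0.347 − (0.0631/6)·(2.347) = +0.322 V.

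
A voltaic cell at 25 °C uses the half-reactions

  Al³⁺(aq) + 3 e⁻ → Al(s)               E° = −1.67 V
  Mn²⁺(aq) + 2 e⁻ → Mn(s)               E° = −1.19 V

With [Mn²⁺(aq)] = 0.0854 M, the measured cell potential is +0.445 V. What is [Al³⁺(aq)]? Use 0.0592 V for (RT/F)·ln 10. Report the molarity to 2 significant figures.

The Mn²⁺/Mn couple has the larger reduction potential, so it is the cathode: E°cell = −1.19 − (−1.67) = +0.48 V and n = 6.
Rearranging E = E° − (0.0592/n)·log Q gives log Q = 6(+0.48 − (+0.445))/0.0592 = 3.547.
For 3 Mn²⁺(aq) + 2 Al(s) → 3 Mn(s) + 2 Al³⁺(aq), the reaction quotient is Q = [Al³⁺(aq)]^2 / [Mn²⁺(aq)]^3.
Isolating [Al³⁺(aq)] in Q = 10^{3.547} yields log [Al³⁺(aq)] = 0.171, i.e. 1.5 M.

1.5 M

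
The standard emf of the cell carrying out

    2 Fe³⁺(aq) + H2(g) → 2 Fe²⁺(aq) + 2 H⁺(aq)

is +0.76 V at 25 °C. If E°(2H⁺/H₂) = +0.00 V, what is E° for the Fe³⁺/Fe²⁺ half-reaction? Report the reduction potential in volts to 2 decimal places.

+0.76 V

In the reaction as written the Fe³⁺/Fe²⁺ couple is reduced (cathode) and 2H⁺/H₂ is oxidized (anode), so E°cell = E°(Fe³⁺/Fe²⁺) − E°(2H⁺/H₂).
E°(Fe³⁺/Fe²⁺) = E°cell + E°(anode) = +0.76 + (+0.00) = +0.76 V.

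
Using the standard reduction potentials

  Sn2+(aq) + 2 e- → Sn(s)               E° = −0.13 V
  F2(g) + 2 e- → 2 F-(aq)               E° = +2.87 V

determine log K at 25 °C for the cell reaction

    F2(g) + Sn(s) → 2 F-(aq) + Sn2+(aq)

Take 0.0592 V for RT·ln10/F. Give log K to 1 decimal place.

log K = 101.4

The F₂/F⁻ couple is reduced (cathode); E°cell = +2.87 − (−0.13) = +3.00 V with n = 2.
At equilibrium E = 0, so log K = nE°cell / 0.0592 = (2)(+3.00) / 0.0592 = 101.4.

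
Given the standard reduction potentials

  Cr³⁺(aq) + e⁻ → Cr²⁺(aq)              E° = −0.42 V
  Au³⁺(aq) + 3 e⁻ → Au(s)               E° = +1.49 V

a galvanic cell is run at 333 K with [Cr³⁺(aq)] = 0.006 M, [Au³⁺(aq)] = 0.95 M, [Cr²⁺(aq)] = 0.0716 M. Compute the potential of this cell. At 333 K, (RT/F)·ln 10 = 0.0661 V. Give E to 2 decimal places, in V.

+1.98 V

Au³⁺/Au is reduced (cathode, E° = +1.49 V) and Cr³⁺/Cr²⁺ is oxidized (anode).
E°cell = +1.49 − (−0.42) = +1.91 V, with n = 3 electrons transferred.
For the overall reaction Au³⁺(aq) + 3 Cr²⁺(aq) → Au(s) + 3 Cr³⁺(aq), Q = [Cr³⁺(aq)]^3 / ([Au³⁺(aq)]·[Cr²⁺(aq)]^3) = 0.000619, giving log Q = −3.208.
By the Nernst equation, E = +1.91 − (0.0661/3)·(−3.208) = +1.98 V.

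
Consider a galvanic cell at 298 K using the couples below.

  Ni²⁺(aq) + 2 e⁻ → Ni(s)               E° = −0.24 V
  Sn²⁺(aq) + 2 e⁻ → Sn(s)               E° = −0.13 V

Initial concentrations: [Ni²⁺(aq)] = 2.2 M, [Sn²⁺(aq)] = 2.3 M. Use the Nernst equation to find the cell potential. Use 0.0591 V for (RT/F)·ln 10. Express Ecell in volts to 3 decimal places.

+0.111 V

Sn²⁺/Sn is reduced (cathode, E° = −0.13 V) and Ni²⁺/Ni is oxidized (anode).
The standard potential is −0.13 − (−0.24) = +0.11 V and the balanced reaction transfers n = 2 electrons.
The balanced reaction is Sn²⁺(aq) + Ni(s) → Sn(s) + Ni²⁺(aq), so Q = [Ni²⁺(aq)] / [Sn²⁺(aq)] = 0.957 and log Q = −0.019.
Applying E = E° − (RT ln10/nF)·log Q gives +0.11 − (0.0591/2)(−0.019) = +0.111 V.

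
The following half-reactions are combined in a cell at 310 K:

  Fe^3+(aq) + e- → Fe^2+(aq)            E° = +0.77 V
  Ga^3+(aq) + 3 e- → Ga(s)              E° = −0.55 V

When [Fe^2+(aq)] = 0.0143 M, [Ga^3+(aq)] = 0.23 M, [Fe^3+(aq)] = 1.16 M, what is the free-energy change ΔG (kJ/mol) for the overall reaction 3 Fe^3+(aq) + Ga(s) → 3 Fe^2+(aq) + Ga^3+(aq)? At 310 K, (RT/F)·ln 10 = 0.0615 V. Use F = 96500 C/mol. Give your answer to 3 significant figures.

E°cell = +0.77 − (−0.55) = +1.32 V; the balanced reaction transfers n = 3 electrons.
The reaction quotient is ([Fe^2+(aq)]^3·[Ga^3+(aq)]) / [Fe^3+(aq)]^3 = 4.31×10^−7; by Nernst, E = +1.32 − (0.0615/3)(−6.366) = +1.4505 V.
ΔG = −nFE = −(3)(96500)(+1.4505) J/mol = −420 kJ/mol.

−420 kJ/mol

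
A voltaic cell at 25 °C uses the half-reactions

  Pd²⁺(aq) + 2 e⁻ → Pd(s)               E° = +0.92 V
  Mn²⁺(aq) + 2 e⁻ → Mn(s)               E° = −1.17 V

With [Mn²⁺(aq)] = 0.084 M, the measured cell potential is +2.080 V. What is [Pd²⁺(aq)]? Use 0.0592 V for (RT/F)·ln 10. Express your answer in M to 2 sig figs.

0.039 M

Pd²⁺/Pd is the cathode (higher E°); E°cell = +0.92 − (−1.17) = +2.09 V with n = 2.
Since E = E° − (0.0592/n)·log Q, log Q = n(E° − E)/0.0592 = 0.338.
The balanced reaction is Pd²⁺(aq) + Mn(s) → Pd(s) + Mn²⁺(aq), so Q = [Mn²⁺(aq)] / [Pd²⁺(aq)].
Isolating [Pd²⁺(aq)] in Q = 10^{0.338} yields log [Pd²⁺(aq)] = −1.414, i.e. 0.039 M.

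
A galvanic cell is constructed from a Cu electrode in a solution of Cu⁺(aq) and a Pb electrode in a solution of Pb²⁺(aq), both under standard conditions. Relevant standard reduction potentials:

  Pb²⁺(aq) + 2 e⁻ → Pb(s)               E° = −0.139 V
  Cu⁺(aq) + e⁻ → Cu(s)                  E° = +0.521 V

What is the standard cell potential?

Of the two couples in this cell, the one with the more positive reduction potential is reduced at the cathode: here that is Cu⁺/Cu (+0.521 V); Pb²⁺/Pb (−0.139 V) is the anode.
E°cell = E°(cathode) − E°(anode) = +0.521 − (−0.139) = +0.660 V.

+0.660 V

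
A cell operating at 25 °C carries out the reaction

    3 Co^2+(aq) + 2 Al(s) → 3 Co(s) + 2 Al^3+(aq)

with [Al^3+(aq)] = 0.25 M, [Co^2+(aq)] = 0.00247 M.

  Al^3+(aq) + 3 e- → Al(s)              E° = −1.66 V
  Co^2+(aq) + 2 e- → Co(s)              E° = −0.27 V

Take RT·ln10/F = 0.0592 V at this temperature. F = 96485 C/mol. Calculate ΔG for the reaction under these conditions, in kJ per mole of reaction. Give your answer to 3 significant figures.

−767 kJ/mol

E°cell = −0.27 − (−1.66) = +1.39 V; the balanced reaction transfers n = 6 electrons.
Here Q = [Al^3+(aq)]^2 / [Co^2+(aq)]^3 = 4.15×10^6 (log Q = 6.618), giving E = +1.39 − (0.0592/6)·(6.618) = +1.3247 V.
Then ΔG = −nFE = −6 × 96485 × +1.3247 J/mol = −767 kJ/mol.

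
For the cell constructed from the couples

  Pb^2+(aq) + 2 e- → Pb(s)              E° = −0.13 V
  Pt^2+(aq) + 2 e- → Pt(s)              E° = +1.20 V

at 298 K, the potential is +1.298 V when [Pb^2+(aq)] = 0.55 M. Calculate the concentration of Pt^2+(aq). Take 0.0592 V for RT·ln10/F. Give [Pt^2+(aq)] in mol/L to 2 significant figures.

0.046 M

Pt²⁺/Pt is the cathode (higher E°); E°cell = +1.20 − (−0.13) = +1.33 V with n = 2.
From the Nernst equation, log Q = n(E° − E)/0.0592 = 2·(+1.33 − (+1.298))/0.0592 = 1.081.
For Pt^2+(aq) + Pb(s) → Pt(s) + Pb^2+(aq), the reaction quotient is Q = [Pb^2+(aq)] / [Pt^2+(aq)].
Solving for the unknown gives log [Pt^2+(aq)] = −1.341, so [Pt^2+(aq)] ≈ 0.046 M.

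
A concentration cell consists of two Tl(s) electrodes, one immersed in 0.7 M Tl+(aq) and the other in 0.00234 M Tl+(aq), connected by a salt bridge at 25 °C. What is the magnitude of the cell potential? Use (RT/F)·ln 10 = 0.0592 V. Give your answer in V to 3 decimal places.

For a concentration cell E°cell = 0, since both electrodes use the same couple.
The compartment with the higher Tl+(aq) concentration (0.7 M) acts as the cathode; ions are reduced there and produced at the dilute (0.00234 M) anode.
With n = 1, Ecell = −(0.0592/1)·log([dilute]/[conc]) = −(0.0592/1)·log(0.00234/0.7) = +0.147 V.

0.147 V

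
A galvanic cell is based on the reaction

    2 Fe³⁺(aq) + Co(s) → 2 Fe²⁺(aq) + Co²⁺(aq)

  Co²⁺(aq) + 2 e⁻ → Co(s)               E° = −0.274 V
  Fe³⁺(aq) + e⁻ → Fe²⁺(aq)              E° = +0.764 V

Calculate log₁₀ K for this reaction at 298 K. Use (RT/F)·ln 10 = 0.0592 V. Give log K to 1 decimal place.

log K = 35.1

The Fe³⁺/Fe²⁺ couple is reduced (cathode); E°cell = +0.764 − (−0.274) = +1.038 V with n = 2.
At equilibrium E = 0, so log K = nE°cell / 0.0592 = (2)(+1.038) / 0.0592 = 35.1.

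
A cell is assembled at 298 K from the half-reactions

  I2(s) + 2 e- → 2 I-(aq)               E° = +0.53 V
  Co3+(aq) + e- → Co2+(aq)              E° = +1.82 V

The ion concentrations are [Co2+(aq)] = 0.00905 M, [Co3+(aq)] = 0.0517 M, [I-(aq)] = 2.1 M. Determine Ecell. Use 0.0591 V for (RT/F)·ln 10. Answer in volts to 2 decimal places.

Co³⁺/Co²⁺ is reduced (cathode, E° = +1.82 V) and I₂/I⁻ is oxidized (anode).
E°cell = E°cat − E°an = +1.82 − (+0.53) = +1.29 V; n = 2.
For the overall reaction 2 Co3+(aq) + 2 I-(aq) → 2 Co2+(aq) + I2(s), Q = [Co2+(aq)]^2 / ([Co3+(aq)]^2·[I-(aq)]^2) = 0.00695, giving log Q = −2.158.
By the Nernst equation, E = +1.29 − (0.0591/2)·(−2.158) = +1.35 V.

+1.35 V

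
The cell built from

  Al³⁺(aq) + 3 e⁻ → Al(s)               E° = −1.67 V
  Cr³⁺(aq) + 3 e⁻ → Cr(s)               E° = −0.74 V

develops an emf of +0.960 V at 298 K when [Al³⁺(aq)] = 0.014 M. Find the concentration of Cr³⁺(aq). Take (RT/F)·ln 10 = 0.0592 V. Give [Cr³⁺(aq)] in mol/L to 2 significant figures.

The Cr³⁺/Cr couple has the larger reduction potential, so it is the cathode: E°cell = −0.74 − (−1.67) = +0.93 V and n = 3.
Since E = E° − (0.0592/n)·log Q, log Q = n(E° − E)/0.0592 = −1.520.
Balancing electrons gives Cr³⁺(aq) + Al(s) → Cr(s) + Al³⁺(aq); thus Q = [Al³⁺(aq)] / [Cr³⁺(aq)].
Isolating [Cr³⁺(aq)] in Q = 10^{−1.520} yields log [Cr³⁺(aq)] = −0.334, i.e. 0.46 M.

0.46 M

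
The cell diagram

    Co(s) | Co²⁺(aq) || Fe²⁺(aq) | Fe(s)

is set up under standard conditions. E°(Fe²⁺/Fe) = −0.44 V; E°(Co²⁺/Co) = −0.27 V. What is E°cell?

By convention the left-hand electrode in cell notation is the anode (oxidation) and the right-hand electrode is the cathode (reduction).
E°cell = E°(right) − E°(left) = −0.44 − (−0.27) = −0.17 V.
The negative sign shows that, as written, the cell would require an external voltage to drive the reaction.

−0.17 V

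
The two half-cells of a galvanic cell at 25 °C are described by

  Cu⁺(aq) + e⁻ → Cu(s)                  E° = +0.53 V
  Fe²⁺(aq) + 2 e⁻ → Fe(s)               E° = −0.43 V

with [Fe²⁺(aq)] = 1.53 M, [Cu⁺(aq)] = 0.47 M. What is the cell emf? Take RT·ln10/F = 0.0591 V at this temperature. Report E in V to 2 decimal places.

+0.94 V

Cu⁺/Cu is reduced (cathode, E° = +0.53 V) and Fe²⁺/Fe is oxidized (anode).
E°cell = +0.53 − (−0.43) = +0.96 V, with n = 2 electrons transferred.
Balancing gives 2 Cu⁺(aq) + Fe(s) → 2 Cu(s) + Fe²⁺(aq); hence Q = [Fe²⁺(aq)] / [Cu⁺(aq)]^2 = 6.93 (log Q = 0.840).
Applying E = E° − (RT ln10/nF)·log Q gives +0.96 − (0.0591/2)(0.840) = +0.94 V.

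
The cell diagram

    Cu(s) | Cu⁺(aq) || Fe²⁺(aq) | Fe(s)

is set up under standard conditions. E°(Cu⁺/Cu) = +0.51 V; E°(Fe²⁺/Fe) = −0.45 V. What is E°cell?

−0.96 V

By convention the left-hand electrode in cell notation is the anode (oxidation) and the right-hand electrode is the cathode (reduction).
E°cell = E°(right) − E°(left) = −0.45 − (+0.51) = −0.96 V.
The negative sign shows that, as written, the cell would require an external voltage to drive the reaction.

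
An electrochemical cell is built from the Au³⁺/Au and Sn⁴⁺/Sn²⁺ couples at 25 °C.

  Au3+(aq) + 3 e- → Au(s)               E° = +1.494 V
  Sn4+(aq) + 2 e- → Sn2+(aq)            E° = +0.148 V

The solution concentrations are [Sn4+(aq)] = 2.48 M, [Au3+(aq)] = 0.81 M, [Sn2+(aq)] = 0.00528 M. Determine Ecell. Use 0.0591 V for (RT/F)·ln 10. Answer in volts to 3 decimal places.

The Au³⁺/Au couple has the more positive E°, so it is the cathode; Sn⁴⁺/Sn²⁺ is the anode.
E°cell = +1.494 − (+0.148) = +1.346 V, with n = 6 electrons transferred.
Balancing gives 2 Au3+(aq) + 3 Sn2+(aq) → 2 Au(s) + 3 Sn4+(aq); hence Q = [Sn4+(aq)]^3 / ([Au3+(aq)]^2·[Sn2+(aq)]^3) = 1.58×10^8 (log Q = 8.198).
E = E° − (0.0591/n)·log Q = +1.346 − (0.0591/6)(8.198) = +1.265 V.

+1.265 V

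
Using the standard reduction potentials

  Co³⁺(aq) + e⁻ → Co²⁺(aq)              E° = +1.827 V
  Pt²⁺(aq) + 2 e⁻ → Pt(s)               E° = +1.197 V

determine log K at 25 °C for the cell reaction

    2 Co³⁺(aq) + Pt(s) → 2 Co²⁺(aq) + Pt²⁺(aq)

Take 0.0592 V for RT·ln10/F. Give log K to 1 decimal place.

log K = 21.3

The Co³⁺/Co²⁺ couple is reduced (cathode); E°cell = +1.827 − (+1.197) = +0.630 V with n = 2.
At equilibrium E = 0, so log K = nE°cell / 0.0592 = (2)(+0.630) / 0.0592 = 21.3.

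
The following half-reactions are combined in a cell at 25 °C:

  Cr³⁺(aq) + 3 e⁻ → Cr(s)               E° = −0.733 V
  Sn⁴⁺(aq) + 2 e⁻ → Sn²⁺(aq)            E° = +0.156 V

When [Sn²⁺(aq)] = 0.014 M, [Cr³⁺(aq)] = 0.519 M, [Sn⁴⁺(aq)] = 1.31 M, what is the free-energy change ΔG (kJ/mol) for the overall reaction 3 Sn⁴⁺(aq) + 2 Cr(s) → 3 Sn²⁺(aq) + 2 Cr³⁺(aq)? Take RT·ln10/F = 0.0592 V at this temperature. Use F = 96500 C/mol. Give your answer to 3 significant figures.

−552 kJ/mol

The standard cell potential is +0.156 − (−0.733) = +0.889 V, with n = 6 electrons in the balanced equation.
Q = ([Sn²⁺(aq)]^3·[Cr³⁺(aq)]^2) / [Sn⁴⁺(aq)]^3 = 3.29×10^−7, so log Q = −6.483 and E = +0.889 − (0.0592/6)(−6.483) = +0.9530 V.
Then ΔG = −nFE = −6 × 96500 × +0.9530 J/mol = −552 kJ/mol.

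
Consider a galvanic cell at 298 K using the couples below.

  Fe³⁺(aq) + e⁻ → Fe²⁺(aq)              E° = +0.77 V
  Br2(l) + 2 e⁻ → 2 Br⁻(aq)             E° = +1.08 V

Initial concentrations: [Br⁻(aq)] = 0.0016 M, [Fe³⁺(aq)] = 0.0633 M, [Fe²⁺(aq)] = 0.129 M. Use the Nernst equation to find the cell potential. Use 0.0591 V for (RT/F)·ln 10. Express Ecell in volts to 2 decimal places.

+0.49 V

Since E°(Br₂/Br⁻) > E°(Fe³⁺/Fe²⁺), Br₂/Br⁻ serves as the cathode.
The standard potential is +1.08 − (+0.77) = +0.31 V and the balanced reaction transfers n = 2 electrons.
For the overall reaction Br2(l) + 2 Fe²⁺(aq) → 2 Br⁻(aq) + 2 Fe³⁺(aq), Q = ([Br⁻(aq)]^2·[Fe³⁺(aq)]^2) / [Fe²⁺(aq)]^2 = 6.16×10^−7, giving log Q = −6.210.
By the Nernst equation, E = +0.31 − (0.0591/2)·(−6.210) = +0.49 V.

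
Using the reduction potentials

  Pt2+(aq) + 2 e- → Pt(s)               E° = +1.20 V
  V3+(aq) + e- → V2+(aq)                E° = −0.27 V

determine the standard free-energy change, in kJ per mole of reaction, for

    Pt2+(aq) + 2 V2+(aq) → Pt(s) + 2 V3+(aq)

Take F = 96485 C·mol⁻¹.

−284 kJ/mol

In the reaction as written Pt2+(aq) is reduced, so the Pt²⁺/Pt couple is the cathode and V³⁺/V²⁺ is the anode.
E°cell = +1.20 − (−0.27) = +1.47 V; balancing electrons gives n = 2.
ΔG° = −nFE°cell = −(2)(96485)(+1.47) J/mol = −284 kJ/mol.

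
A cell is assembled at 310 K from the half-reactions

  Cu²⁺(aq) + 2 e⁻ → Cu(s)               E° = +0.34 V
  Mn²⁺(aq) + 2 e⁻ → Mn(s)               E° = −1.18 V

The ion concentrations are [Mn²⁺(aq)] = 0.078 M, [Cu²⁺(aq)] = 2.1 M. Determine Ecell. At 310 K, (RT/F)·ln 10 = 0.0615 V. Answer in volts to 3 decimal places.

Cu²⁺/Cu is reduced (cathode, E° = +0.34 V) and Mn²⁺/Mn is oxidized (anode).
E°cell = E°cat − E°an = +0.34 − (−1.18) = +1.52 V; n = 2.
Balancing gives Cu²⁺(aq) + Mn(s) → Cu(s) + Mn²⁺(aq); hence Q = [Mn²⁺(aq)] / [Cu²⁺(aq)] = 0.0371 (log Q = −1.430).
Applying E = E° − (RT ln10/nF)·log Q gives +1.52 − (0.0615/2)(−1.430) = +1.564 V.

+1.564 V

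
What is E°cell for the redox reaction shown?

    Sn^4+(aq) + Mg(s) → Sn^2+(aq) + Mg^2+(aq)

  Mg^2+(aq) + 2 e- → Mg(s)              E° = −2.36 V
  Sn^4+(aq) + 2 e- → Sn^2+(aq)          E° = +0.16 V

Sn^4+(aq) gains electrons, so the Sn⁴⁺/Sn²⁺ couple is the cathode; the Mg²⁺/Mg couple is the anode.
E°cell = E°(cathode) − E°(anode) = +0.16 − (−2.36) = +2.52 V.
The positive value indicates the reaction is spontaneous as written.

+2.52 V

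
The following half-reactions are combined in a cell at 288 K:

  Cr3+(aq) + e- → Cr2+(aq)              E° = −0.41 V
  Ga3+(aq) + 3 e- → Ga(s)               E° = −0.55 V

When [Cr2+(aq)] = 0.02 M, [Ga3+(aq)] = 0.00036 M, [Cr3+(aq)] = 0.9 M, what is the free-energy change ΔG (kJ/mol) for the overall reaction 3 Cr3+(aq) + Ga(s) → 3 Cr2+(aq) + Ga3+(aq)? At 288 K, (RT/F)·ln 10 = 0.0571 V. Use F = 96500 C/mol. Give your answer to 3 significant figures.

−86.8 kJ/mol

The standard cell potential is −0.41 − (−0.55) = +0.14 V, with n = 3 electrons in the balanced equation.
Q = ([Cr2+(aq)]^3·[Ga3+(aq)]) / [Cr3+(aq)]^3 = 3.95×10^−9, so log Q = −8.403 and E = +0.14 − (0.0571/3)(−8.403) = +0.2999 V.
ΔG = −nFE = −(3)(96500)(+0.2999) J/mol = −86.8 kJ/mol.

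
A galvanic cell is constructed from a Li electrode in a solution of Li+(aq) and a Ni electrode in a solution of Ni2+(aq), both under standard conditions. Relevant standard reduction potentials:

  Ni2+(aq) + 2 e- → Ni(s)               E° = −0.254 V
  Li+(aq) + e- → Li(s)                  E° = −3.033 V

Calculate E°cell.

+2.779 V

The Ni²⁺/Ni couple has the higher E°, so Ni ion is reduced (cathode) and Li is oxidized (anode).
E°cell = E°(cathode) − E°(anode) = −0.254 − (−3.033) = +2.779 V.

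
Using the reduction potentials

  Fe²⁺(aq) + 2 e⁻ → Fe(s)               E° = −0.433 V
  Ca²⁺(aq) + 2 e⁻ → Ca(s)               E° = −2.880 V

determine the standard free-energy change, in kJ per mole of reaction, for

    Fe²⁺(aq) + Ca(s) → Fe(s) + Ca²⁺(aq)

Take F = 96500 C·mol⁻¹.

In the reaction as written Fe²⁺(aq) is reduced, so the Fe²⁺/Fe couple is the cathode and Ca²⁺/Ca is the anode.
E°cell = −0.433 − (−2.880) = +2.447 V; balancing electrons gives n = 2.
ΔG° = −nFE°cell = −(2)(96500)(+2.447) J/mol = −472 kJ/mol.

−472 kJ/mol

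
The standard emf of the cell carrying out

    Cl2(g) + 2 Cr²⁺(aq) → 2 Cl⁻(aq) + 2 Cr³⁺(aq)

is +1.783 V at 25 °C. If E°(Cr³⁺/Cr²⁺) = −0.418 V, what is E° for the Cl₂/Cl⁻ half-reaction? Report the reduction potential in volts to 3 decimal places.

+1.365 V

In the reaction as written the Cl₂/Cl⁻ couple is reduced (cathode) and Cr³⁺/Cr²⁺ is oxidized (anode), so E°cell = E°(Cl₂/Cl⁻) − E°(Cr³⁺/Cr²⁺).
E°(Cl₂/Cl⁻) = E°cell + E°(anode) = +1.783 + (−0.418) = +1.365 V.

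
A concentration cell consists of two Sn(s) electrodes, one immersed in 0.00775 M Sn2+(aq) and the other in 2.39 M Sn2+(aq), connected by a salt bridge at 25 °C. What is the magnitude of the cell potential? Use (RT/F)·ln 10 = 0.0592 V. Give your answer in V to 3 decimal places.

0.074 V

For a concentration cell E°cell = 0, since both electrodes use the same couple.
The compartment with the higher Sn2+(aq) concentration (2.39 M) acts as the cathode; ions are reduced there and produced at the dilute (0.00775 M) anode.
With n = 2, Ecell = −(0.0592/2)·log([dilute]/[conc]) = −(0.0592/2)·log(0.00775/2.39) = +0.074 V.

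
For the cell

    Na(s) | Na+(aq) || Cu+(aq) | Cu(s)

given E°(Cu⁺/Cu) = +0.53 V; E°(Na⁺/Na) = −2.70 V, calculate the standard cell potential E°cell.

+3.23 V

By convention the left-hand electrode in cell notation is the anode (oxidation) and the right-hand electrode is the cathode (reduction).
E°cell = E°(right) − E°(left) = +0.53 − (−2.70) = +3.23 V.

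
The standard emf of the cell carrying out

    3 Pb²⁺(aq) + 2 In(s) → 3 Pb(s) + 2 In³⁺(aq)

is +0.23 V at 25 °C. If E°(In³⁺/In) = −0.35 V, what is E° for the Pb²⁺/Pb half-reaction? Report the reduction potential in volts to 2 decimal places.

−0.12 V

In the reaction as written the Pb²⁺/Pb couple is reduced (cathode) and In³⁺/In is oxidized (anode), so E°cell = E°(Pb²⁺/Pb) − E°(In³⁺/In).
E°(Pb²⁺/Pb) = E°cell + E°(anode) = +0.23 + (−0.35) = −0.12 V.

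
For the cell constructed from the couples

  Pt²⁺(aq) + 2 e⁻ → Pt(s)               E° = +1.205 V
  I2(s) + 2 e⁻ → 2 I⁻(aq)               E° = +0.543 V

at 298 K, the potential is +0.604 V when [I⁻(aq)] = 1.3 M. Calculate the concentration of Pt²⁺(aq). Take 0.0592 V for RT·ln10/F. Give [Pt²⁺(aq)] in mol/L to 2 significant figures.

Pt²⁺/Pt is the cathode (higher E°); E°cell = +1.205 − (+0.543) = +0.662 V with n = 2.
Rearranging E = E° − (0.0592/n)·log Q gives log Q = 2(+0.662 − (+0.604))/0.0592 = 1.959.
The balanced reaction is Pt²⁺(aq) + 2 I⁻(aq) → Pt(s) + I2(s), so Q = 1 / ([Pt²⁺(aq)]·[I⁻(aq)]^2).
Substituting the known concentrations and solving, log [Pt²⁺(aq)] = −2.187 and [Pt²⁺(aq)] = 0.0065 M.

0.0065 M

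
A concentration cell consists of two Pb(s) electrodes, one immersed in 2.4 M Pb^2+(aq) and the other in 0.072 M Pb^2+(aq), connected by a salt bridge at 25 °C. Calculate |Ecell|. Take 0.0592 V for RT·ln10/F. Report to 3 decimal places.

For a concentration cell E°cell = 0, since both electrodes use the same couple.
The compartment with the higher Pb^2+(aq) concentration (2.4 M) acts as the cathode; ions are reduced there and produced at the dilute (0.072 M) anode.
With n = 2, Ecell = −(0.0592/2)·log([dilute]/[conc]) = −(0.0592/2)·log(0.072/2.4) = +0.045 V.

0.045 V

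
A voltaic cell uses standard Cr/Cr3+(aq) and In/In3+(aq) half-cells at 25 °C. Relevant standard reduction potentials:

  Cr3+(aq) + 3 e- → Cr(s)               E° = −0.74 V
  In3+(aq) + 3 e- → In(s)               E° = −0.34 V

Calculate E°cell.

Of the two couples in this cell, the one with the more positive reduction potential is reduced at the cathode: here that is In³⁺/In (−0.34 V); Cr³⁺/Cr (−0.74 V) is the anode.
E°cell = E°(cathode) − E°(anode) = −0.34 − (−0.74) = +0.40 V.

+0.40 V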